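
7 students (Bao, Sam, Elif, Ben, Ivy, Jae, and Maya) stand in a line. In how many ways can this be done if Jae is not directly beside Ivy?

3600

Of the 7! = 5040 arrangements, those with Jae and Ivy adjacent number 2 × 6! = 1440 (treat the pair as a block with 2 internal orders).
So 5040 − 1440 = 3600 arrangements keep them apart.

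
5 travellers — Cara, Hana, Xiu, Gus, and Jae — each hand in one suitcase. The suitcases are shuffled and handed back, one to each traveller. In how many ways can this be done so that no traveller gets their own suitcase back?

Count assignments avoiding every fixed point. For any j of the 5 travellers fixed to their own suitcase, the other 5−j can be arranged in (5−j)! ways.
By inclusion–exclusion this is Σ_{j=0}^{5} (−1)^j C(5,j)·(5−j)!.
Computing: 120 − 120 + 60 − 20 + 5 − 1 = 44.

44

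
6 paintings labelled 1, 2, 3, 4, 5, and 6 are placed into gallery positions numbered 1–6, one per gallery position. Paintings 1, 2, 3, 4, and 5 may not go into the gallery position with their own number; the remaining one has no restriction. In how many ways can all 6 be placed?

309

Let Aᵢ (for 1 ≤ i ≤ 5) be the placements that put painting i in its forbidden gallery position. Any j of these fix j positions, leaving (6−j)! ways to fill the rest, and there are C(5,j) ways to pick which j.
By inclusion–exclusion, the number of valid placements is Σ_{j=0}^{5} (−1)^j C(5,j)·(6−j)!.
Computing: 720 − 600 + 240 − 60 + 10 − 1 = 309.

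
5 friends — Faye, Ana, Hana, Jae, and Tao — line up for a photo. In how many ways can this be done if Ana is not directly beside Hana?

Of the 5! = 120 arrangements, those with Ana and Hana adjacent number 2 × 4! = 48 (treat the pair as a block with 2 internal orders).
Complementary counting: 120 − 48 = 72.

72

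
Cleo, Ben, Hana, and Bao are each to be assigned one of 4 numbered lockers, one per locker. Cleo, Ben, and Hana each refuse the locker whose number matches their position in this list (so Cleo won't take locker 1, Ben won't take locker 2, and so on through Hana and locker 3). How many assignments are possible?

11

Let Aᵢ (for i ∈ {1, 2, 3}) be the placements that put person i in their forbidden locker. Any j of these fix j positions, leaving (4−j)! ways to fill the rest, and there are C(3,j) ways to pick which j.
By inclusion–exclusion, the number of valid placements is Σ_{j=0}^{3} (−1)^j C(3,j)·(4−j)!.
Computing: 24 − 18 + 6 − 1 = 11.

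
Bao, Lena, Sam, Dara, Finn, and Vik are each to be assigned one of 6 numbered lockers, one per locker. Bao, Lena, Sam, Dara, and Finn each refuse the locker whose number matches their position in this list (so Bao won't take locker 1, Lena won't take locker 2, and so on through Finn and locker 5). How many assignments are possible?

309

Let Aᵢ (for 1 ≤ i ≤ 5) be the placements that put person i in their forbidden locker. Any j of these fix j positions, leaving (6−j)! ways to fill the rest, and there are C(5,j) ways to pick which j.
By inclusion–exclusion, the number of valid placements is Σ_{j=0}^{5} (−1)^j C(5,j)·(6−j)!.
Computing: 720 − 600 + 240 − 60 + 10 − 1 = 309.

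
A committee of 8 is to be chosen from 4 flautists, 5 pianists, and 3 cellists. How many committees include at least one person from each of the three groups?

485

Total 8-person selections from all 12: C(12,8) = 495.
Selections missing a whole group: no flautists → C(8,8) = 1; no pianists → C(7,8) = 0; no cellists → C(9,8) = 9.
Add back selections omitting two groups (i.e. drawn from a single group): C(4,8) + C(5,8) + C(3,8) = 0.
By inclusion–exclusion: 495 − 10 + 0 = 485.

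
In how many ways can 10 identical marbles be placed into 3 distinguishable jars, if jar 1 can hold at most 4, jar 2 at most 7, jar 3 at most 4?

19

By stars and bars, unrestricted non-negative solutions to x_1+…+x_3 = 10 number C(10+2,2) = 66.
Subtract solutions that violate a single cap (substitute x_i' = x_i − (cap_i+1)): x_1 ≥ 5 gives C(7,2) = 21; x_2 ≥ 8 gives C(4,2) = 6; x_3 ≥ 5 gives C(7,2) = 21. Together 48.
Add back pairs where two caps are both exceeded: 0 + 1 + 0 = 1.
By inclusion–exclusion the count is 66 − 48 + 1 = 19.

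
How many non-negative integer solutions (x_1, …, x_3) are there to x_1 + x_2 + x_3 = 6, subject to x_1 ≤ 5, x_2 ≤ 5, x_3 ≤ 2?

16

By stars and bars, unrestricted non-negative solutions to x_1+…+x_3 = 6 number C(6+2,2) = 28.
Subtract solutions that violate a single cap (substitute x_i' = x_i − (cap_i+1)): x_1 ≥ 6 gives C(2,2) = 1; x_2 ≥ 6 gives C(2,2) = 1; x_3 ≥ 3 gives C(5,2) = 10. Together 12.
No two caps can be exceeded simultaneously, so the pair terms are all 0.
By inclusion–exclusion the count is 28 − 12 + 0 = 16.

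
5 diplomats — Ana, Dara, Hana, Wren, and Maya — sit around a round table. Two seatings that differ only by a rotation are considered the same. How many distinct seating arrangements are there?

Around a circle, 5 distinct people have 5!/5 = (4)! = 24 rotationally distinct seatings.

24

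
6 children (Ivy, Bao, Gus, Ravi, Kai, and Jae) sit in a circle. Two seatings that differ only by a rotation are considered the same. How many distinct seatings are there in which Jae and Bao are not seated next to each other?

72

Without the restriction there are (5)! = 120 seatings.
Those with Jae next to Bao: fuse the pair into one unit and seat 5 units around a circle — 2·(4)! = 48.
Subtracting, 120 − 48 = 72.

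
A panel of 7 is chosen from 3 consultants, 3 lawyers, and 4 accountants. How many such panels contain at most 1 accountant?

Split by how many accountants are chosen (0 through 1).
Sum: C(4,0)·C(6,7) + C(4,1)·C(6,6) = 0 + 4 = 4.

4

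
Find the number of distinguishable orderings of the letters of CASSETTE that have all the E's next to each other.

1260

Treat the 2 copies of E as a single block. The multiset to arrange is then {EE, A, C, S, S, T, T}, 7 items in all.
That gives (7)!/(2!·2!) = 1260 arrangements.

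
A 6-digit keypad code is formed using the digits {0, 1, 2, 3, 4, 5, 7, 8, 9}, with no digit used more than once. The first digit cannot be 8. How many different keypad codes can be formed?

53760

The first digit has 9−1 = 8 choices (anything except 8).
The remaining 5 digits are filled from the other 8 symbols without repetition: 8 × 7 × 6 × 5 × 4 = 6720.
Total: 8 × 6720 = 53760.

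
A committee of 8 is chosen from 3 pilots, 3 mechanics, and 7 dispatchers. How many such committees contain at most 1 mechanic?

405

Split by how many mechanics are chosen (0 through 1).
Sum: C(3,0)·C(10,8) + C(3,1)·C(10,7) = 45 + 360 = 405.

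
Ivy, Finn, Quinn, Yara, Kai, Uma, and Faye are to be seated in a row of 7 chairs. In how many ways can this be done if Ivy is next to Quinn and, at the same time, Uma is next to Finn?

480

Treat {Ivy,Quinn} as one block (2 orders) and {Uma,Finn} as another (2 orders).
That leaves 5 units to arrange: 2 × 2 × 5! = 4 × 120 = 480.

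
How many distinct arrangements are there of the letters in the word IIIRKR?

The 6 letters of IIIRKR have repeats: I appearing 3 times and R appearing twice.
The number of distinct arrangements is 6!/(3!·2!) = 720/12 = 60.

60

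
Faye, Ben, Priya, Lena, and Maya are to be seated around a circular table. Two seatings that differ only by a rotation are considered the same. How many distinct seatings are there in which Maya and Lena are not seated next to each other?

12

All circular seatings of 5 people number (4)! = 24.
Seatings with Maya beside Lena: treat them as a block with 2 internal orders, giving 2 × (3)! = 12.
Subtracting, 24 − 12 = 12.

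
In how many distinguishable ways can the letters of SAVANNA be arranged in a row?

The 7 letters of SAVANNA have repeats: A appearing 3 times and N appearing twice.
Dividing 7! = 5040 by 3!·2! = 12 for the repeated letters gives 420.

420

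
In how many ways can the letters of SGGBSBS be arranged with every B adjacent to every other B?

60

Treat the 2 copies of B as a single block. The multiset to arrange is then {BB, G, G, S, S, S}, 6 items in all.
That gives (6)!/(3!·2!) = 60 arrangements.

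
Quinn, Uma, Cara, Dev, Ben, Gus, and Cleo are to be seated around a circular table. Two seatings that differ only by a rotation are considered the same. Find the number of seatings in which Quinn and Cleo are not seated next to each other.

Without the restriction there are (6)! = 720 seatings.
Seatings with Quinn beside Cleo: treat them as a block with 2 internal orders, giving 2 × (5)! = 240.
Subtracting, 720 − 240 = 480.

480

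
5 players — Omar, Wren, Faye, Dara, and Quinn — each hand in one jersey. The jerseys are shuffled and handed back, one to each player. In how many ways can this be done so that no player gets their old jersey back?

This is the derangement count D_5: permutations of 5 items with no fixed point.
By inclusion–exclusion this is Σ_{j=0}^{5} (−1)^j C(5,j)·(5−j)!.
Computing: 120 − 120 + 60 − 20 + 5 − 1 = 44.

44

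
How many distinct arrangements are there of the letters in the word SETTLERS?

The 8 letters of SETTLERS have repeats: E appearing twice, S appearing twice, and T appearing twice.
So there are 8! / (2!·2!·2!) = 5040 distinguishable arrangements.

5040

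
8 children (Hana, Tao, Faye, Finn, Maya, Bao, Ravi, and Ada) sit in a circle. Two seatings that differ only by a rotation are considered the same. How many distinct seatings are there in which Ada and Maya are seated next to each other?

Glue Ada and Maya into a block (2 internal orders). Seating 7 units around a circle gives (6)! arrangements.
So 2 × (6)! = 2 × 720 = 1440.

1440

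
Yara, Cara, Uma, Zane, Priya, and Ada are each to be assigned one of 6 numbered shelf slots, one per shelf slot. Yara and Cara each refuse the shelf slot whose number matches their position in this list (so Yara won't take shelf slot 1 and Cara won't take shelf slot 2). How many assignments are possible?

504

Let Aᵢ (for i ∈ {1, 2}) be the placements that put person i in their forbidden shelf slot. Any j of these fix j positions, leaving (6−j)! ways to fill the rest, and there are C(2,j) ways to pick which j.
By inclusion–exclusion, the number of valid placements is Σ_{j=0}^{2} (−1)^j C(2,j)·(6−j)!.
Computing: 720 − 240 + 24 = 504.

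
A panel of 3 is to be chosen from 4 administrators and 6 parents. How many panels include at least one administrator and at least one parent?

Total 3-person selections from all 10: C(10,3) = 120.
Subtract selections that omit an entire group: no administrators → C(6,3) = 20; no parents → C(4,3) = 4.
Both groups omitted at once is impossible, so 120 − 24 = 96.

96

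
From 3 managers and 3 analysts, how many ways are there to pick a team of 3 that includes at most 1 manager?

Split by how many managers are chosen (0 through 1).
Sum: C(3,0)·C(3,3) + C(3,1)·C(3,2) = 1 + 9 = 10.

10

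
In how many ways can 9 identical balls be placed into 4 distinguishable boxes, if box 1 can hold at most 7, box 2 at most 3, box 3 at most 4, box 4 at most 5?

106

By stars and bars, unrestricted non-negative solutions to x_1+…+x_4 = 9 number C(9+3,3) = 220.
Subtract solutions that violate a single cap (substitute x_i' = x_i − (cap_i+1)): x_1 ≥ 8 gives C(4,3) = 4; x_2 ≥ 4 gives C(8,3) = 56; x_3 ≥ 5 gives C(7,3) = 35; x_4 ≥ 6 gives C(6,3) = 20. Together 115.
Add back pairs where two caps are both exceeded: 0 + 0 + 0 + 1 + 0 + 0 = 1.
By inclusion–exclusion the count is 220 − 115 + 1 = 106.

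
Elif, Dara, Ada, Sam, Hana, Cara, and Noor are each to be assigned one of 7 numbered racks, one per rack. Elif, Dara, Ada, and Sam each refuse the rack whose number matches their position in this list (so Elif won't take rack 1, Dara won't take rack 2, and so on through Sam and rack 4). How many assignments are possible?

2790

Let Aᵢ (for 1 ≤ i ≤ 4) be the placements that put person i in their forbidden rack. Any j of these fix j positions, leaving (7−j)! ways to fill the rest, and there are C(4,j) ways to pick which j.
By inclusion–exclusion, the number of valid placements is Σ_{j=0}^{4} (−1)^j C(4,j)·(7−j)!.
Computing: 5040 − 2880 + 720 − 96 + 6 = 2790.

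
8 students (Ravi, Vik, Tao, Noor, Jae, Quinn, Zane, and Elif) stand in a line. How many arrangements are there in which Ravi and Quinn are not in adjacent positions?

30240

There are 8! = 40320 arrangements in all. If Ravi and Quinn are adjacent, merging them into one block gives 2·(7)! = 10080 arrangements.
So 40320 − 10080 = 30240 arrangements keep them apart.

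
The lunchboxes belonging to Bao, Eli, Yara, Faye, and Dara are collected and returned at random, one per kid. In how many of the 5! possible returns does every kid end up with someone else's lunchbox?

Count assignments avoiding every fixed point. For any j of the 5 kids fixed to their own lunchbox, the other 5−j can be arranged in (5−j)! ways.
By inclusion–exclusion this is Σ_{j=0}^{5} (−1)^j C(5,j)·(5−j)!.
Computing: 120 − 120 + 60 − 20 + 5 − 1 = 44.

44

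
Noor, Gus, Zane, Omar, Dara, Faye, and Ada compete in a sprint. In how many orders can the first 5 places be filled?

There are 7 choices for 1st place, 6 for 2nd, and so on down to 3 for position 5.
That gives 7 × 6 × 5 × 4 × 3 = 2520.

2520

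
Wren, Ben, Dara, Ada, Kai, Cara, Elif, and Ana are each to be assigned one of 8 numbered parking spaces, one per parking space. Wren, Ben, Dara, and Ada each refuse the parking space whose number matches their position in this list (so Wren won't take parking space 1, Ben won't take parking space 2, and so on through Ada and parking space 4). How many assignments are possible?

24024

Let Aᵢ (for 1 ≤ i ≤ 4) be the placements that put person i in their forbidden parking space. Any j of these fix j positions, leaving (8−j)! ways to fill the rest, and there are C(4,j) ways to pick which j.
By inclusion–exclusion, the number of valid placements is Σ_{j=0}^{4} (−1)^j C(4,j)·(8−j)!.
Computing: 40320 − 20160 + 4320 − 480 + 24 = 24024.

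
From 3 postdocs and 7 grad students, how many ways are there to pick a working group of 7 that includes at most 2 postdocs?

Split by how many postdocs are chosen (0 through 2).
Sum: C(3,0)·C(7,7) + C(3,1)·C(7,6) + C(3,2)·C(7,5) = 1 + 21 + 63 = 85.

85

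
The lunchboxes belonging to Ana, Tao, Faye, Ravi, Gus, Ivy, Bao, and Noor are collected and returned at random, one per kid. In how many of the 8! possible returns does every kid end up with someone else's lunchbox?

Count assignments avoiding every fixed point. For any j of the 8 kids fixed to their own lunchbox, the other 8−j can be arranged in (8−j)! ways.
By inclusion–exclusion this is Σ_{j=0}^{8} (−1)^j C(8,j)·(8−j)!.
Computing: 40320 − 40320 + 20160 − 6720 + 1680 − 336 + 56 − 8 + 1 = 14833.

14833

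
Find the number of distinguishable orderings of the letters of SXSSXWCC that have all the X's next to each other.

420

Treat the 2 copies of X as a single block. The multiset to arrange is then {XX, C, C, S, S, S, W}, 7 items in all.
That gives (7)!/(3!·2!) = 420 arrangements.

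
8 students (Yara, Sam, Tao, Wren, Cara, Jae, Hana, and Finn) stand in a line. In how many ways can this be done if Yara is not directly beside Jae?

30240

Of the 8! = 40320 arrangements, those with Yara and Jae adjacent number 2 × 7! = 10080 (treat the pair as a block with 2 internal orders).
So 40320 − 10080 = 30240 arrangements keep them apart.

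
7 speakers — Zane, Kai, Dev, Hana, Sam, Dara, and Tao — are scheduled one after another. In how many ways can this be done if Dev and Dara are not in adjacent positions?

3600

Of the 7! = 5040 arrangements, those with Dev and Dara adjacent number 2 × 6! = 1440 (treat the pair as a block with 2 internal orders).
Complementary counting: 5040 − 1440 = 3600.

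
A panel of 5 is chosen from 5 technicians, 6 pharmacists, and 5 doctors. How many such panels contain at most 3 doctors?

4312

Split by how many doctors are chosen (0 through 3).
Sum: C(5,0)·C(11,5) + C(5,1)·C(11,4) + C(5,2)·C(11,3) + C(5,3)·C(11,2) = 462 + 1650 + 1650 + 550 = 4312.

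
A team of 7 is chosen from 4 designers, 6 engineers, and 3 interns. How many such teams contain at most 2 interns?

1506

Split by how many interns are chosen (0 through 2).
Sum: C(3,0)·C(10,7) + C(3,1)·C(10,6) + C(3,2)·C(10,5) = 120 + 630 + 756 = 1506.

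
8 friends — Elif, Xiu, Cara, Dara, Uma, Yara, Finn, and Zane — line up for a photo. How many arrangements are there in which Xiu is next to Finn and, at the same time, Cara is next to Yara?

Treat {Xiu,Finn} as one block (2 orders) and {Cara,Yara} as another (2 orders).
That leaves 6 units to arrange: 2 × 2 × 6! = 4 × 720 = 2880.

2880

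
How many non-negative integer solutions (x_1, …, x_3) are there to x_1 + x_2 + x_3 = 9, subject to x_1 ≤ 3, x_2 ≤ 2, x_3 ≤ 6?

Without the upper bounds there are C(11,2) = 55 ways to split 9 among 3 variables.
Subtract solutions that violate a single cap (substitute x_i' = x_i − (cap_i+1)): x_1 ≥ 4 gives C(7,2) = 21; x_2 ≥ 3 gives C(8,2) = 28; x_3 ≥ 7 gives C(4,2) = 6. Together 55.
Add back pairs where two caps are both exceeded: 6 + 0 + 0 = 6.
By inclusion–exclusion the count is 55 − 55 + 6 = 6.

6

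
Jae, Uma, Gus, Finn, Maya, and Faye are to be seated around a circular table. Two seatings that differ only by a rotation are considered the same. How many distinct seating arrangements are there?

120

Fix one person's seat to break rotational symmetry; the remaining 5 people can be arranged in (5)! = 120 ways.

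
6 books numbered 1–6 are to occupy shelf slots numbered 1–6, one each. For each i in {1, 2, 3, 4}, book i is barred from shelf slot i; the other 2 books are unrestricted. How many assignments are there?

362

Let Aᵢ (for 1 ≤ i ≤ 4) be the placements that put book i in its forbidden shelf slot. Any j of these fix j positions, leaving (6−j)! ways to fill the rest, and there are C(4,j) ways to pick which j.
By inclusion–exclusion, the number of valid placements is Σ_{j=0}^{4} (−1)^j C(4,j)·(6−j)!.
Computing: 720 − 480 + 144 − 24 + 2 = 362.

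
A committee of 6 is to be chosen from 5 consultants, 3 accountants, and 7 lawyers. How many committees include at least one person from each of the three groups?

3850

Total 6-person selections from all 15: C(15,6) = 5005.
Subtract selections that omit an entire group: no consultants → C(10,6) = 210; no accountants → C(12,6) = 924; no lawyers → C(8,6) = 28.
Add back selections omitting two groups (i.e. drawn from a single group): C(5,6) + C(3,6) + C(7,6) = 7.
By inclusion–exclusion: 5005 − 1162 + 7 = 3850.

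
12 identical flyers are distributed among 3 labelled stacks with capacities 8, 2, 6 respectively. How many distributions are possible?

Ignoring the caps, the number of non-negative solutions to x_1+…+x_3 = 12 is C(14,2) = 91.
Subtract solutions that violate a single cap (substitute x_i' = x_i − (cap_i+1)): x_1 ≥ 9 gives C(5,2) = 10; x_2 ≥ 3 gives C(11,2) = 55; x_3 ≥ 7 gives C(7,2) = 21. Together 86.
Add back pairs where two caps are both exceeded: 1 + 0 + 6 = 7.
By inclusion–exclusion the count is 91 − 86 + 7 = 12.

12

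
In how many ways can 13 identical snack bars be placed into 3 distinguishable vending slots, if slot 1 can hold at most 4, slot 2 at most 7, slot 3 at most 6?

By stars and bars, unrestricted non-negative solutions to x_1+…+x_3 = 13 number C(13+2,2) = 105.
Subtract solutions that violate a single cap (substitute x_i' = x_i − (cap_i+1)): x_1 ≥ 5 gives C(10,2) = 45; x_2 ≥ 8 gives C(7,2) = 21; x_3 ≥ 7 gives C(8,2) = 28. Together 94.
Add back pairs where two caps are both exceeded: 1 + 3 + 0 = 4.
By inclusion–exclusion the count is 105 − 94 + 4 = 15.

15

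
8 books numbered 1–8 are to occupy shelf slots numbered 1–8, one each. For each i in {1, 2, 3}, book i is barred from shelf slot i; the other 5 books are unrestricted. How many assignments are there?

27240

Let Aᵢ (for i ∈ {1, 2, 3}) be the placements that put book i in its forbidden shelf slot. Any j of these fix j positions, leaving (8−j)! ways to fill the rest, and there are C(3,j) ways to pick which j.
By inclusion–exclusion, the number of valid placements is Σ_{j=0}^{3} (−1)^j C(3,j)·(8−j)!.
Computing: 40320 − 15120 + 2160 − 120 = 27240.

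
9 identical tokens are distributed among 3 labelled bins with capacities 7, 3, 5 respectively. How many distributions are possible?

Ignoring the caps, the number of non-negative solutions to x_1+…+x_3 = 9 is C(11,2) = 55.
Subtract solutions that violate a single cap (substitute x_i' = x_i − (cap_i+1)): x_1 ≥ 8 gives C(3,2) = 3; x_2 ≥ 4 gives C(7,2) = 21; x_3 ≥ 6 gives C(5,2) = 10. Together 34.
No two caps can be exceeded simultaneously, so the pair terms are all 0.
By inclusion–exclusion the count is 55 − 34 + 0 = 21.

21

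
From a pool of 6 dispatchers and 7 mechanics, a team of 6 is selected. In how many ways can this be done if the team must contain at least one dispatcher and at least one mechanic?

1708

With no constraint there are C(13,6) = 1716 possible selections.
Subtract selections that omit an entire group: no dispatchers → C(7,6) = 7; no mechanics → C(6,6) = 1.
Both groups omitted at once is impossible, so 1716 − 8 = 1708.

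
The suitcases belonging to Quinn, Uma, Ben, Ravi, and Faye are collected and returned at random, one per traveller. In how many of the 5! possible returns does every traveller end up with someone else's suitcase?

Let Aᵢ be the assignments in which traveller i gets their own suitcase. We want the size of the complement of A₁∪…∪A_5.
By inclusion–exclusion this is Σ_{j=0}^{5} (−1)^j C(5,j)·(5−j)!.
Computing: 120 − 120 + 60 − 20 + 5 − 1 = 44.

44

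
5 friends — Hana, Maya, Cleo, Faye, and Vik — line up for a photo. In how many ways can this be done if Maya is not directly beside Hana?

There are 5! = 120 arrangements in all. If Maya and Hana are adjacent, merging them into one block gives 2·(4)! = 48 arrangements.
So 120 − 48 = 72 arrangements keep them apart.

72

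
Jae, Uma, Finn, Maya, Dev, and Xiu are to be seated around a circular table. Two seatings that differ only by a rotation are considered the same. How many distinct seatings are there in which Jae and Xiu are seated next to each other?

48

Glue Jae and Xiu into a block (2 internal orders). Seating 5 units around a circle gives (4)! arrangements.
So 2 × (4)! = 2 × 24 = 48.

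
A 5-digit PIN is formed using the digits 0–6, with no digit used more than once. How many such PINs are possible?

2520

This is a permutation of 5 out of 7: P(7,5) = 7!/2!.
7 × 6 × 5 × 4 × 3 = 2520.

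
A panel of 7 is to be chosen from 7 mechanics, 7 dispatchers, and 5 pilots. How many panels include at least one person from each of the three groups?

Total 7-person selections from all 19: C(19,7) = 50388.
Selections missing a whole group: no mechanics → C(12,7) = 792; no dispatchers → C(12,7) = 792; no pilots → C(14,7) = 3432.
Add back selections omitting two groups (i.e. drawn from a single group): C(7,7) + C(7,7) + C(5,7) = 2.
By inclusion–exclusion: 50388 − 5016 + 2 = 45374.

45374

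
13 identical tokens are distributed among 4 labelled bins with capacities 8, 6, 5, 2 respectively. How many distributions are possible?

95

By stars and bars, unrestricted non-negative solutions to x_1+…+x_4 = 13 number C(13+3,3) = 560.
Subtract solutions that violate a single cap (substitute x_i' = x_i − (cap_i+1)): x_1 ≥ 9 gives C(7,3) = 35; x_2 ≥ 7 gives C(9,3) = 84; x_3 ≥ 6 gives C(10,3) = 120; x_4 ≥ 3 gives C(13,3) = 286. Together 525.
Add back pairs where two caps are both exceeded: 0 + 0 + 4 + 1 + 20 + 35 = 60.
By inclusion–exclusion the count is 560 − 525 + 60 = 95.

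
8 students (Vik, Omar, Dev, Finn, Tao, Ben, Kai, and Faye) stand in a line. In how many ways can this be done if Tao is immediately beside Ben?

Place the 6 others and the Tao-Ben pair as 7 objects in a line; the pair has 2 internal arrangements.
That gives 2 × 7! = 2 × 5040 = 10080.

10080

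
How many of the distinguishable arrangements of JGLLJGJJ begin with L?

105

Fix L in the first position and arrange the remaining 7 letters.
Those 7 letters have G appearing twice and J appearing 4 times, giving (7)!/(4!·2!) = 105.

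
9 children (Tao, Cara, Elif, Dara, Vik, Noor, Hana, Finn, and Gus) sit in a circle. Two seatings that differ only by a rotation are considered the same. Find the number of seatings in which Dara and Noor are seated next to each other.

10080

Treat {Dara, Noor} as one unit (2 internal orders) and seat the resulting 8 units around the table: (7)! circular arrangements.
So 2 × (7)! = 2 × 5040 = 10080.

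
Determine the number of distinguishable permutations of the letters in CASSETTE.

5040

CASSETTE has 8 letters with E appearing twice, S appearing twice, and T appearing twice.
Dividing 8! = 40320 by 2!·2!·2! = 8 for the repeated letters gives 5040.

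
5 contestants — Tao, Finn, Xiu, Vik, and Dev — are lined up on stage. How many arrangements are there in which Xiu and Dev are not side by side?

There are 5! = 120 arrangements in all. If Xiu and Dev are adjacent, merging them into one block gives 2·(4)! = 48 arrangements.
Complementary counting: 120 − 48 = 72.

72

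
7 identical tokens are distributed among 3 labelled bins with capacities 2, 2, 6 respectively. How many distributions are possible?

Ignoring the caps, the number of non-negative solutions to x_1+…+x_3 = 7 is C(9,2) = 36.
Subtract solutions that violate a single cap (substitute x_i' = x_i − (cap_i+1)): x_1 ≥ 3 gives C(6,2) = 15; x_2 ≥ 3 gives C(6,2) = 15; x_3 ≥ 7 gives C(2,2) = 1. Together 31.
Add back pairs where two caps are both exceeded: 3 + 0 + 0 = 3.
By inclusion–exclusion the count is 36 − 31 + 3 = 8.

8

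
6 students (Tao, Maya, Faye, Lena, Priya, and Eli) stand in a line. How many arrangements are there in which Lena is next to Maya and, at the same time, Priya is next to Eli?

Treat {Lena,Maya} as one block (2 orders) and {Priya,Eli} as another (2 orders).
That leaves 4 units to arrange: 2 × 2 × 4! = 4 × 24 = 96.

96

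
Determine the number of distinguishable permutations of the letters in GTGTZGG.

105

GTGTZGG has 7 letters with G appearing 4 times and T appearing twice.
So there are 7! / (4!·2!) = 105 distinguishable arrangements.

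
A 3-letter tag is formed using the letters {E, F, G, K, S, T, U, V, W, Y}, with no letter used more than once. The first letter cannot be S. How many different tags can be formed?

648

The first letter has 10−1 = 9 choices (anything except S).
The remaining 2 letters are filled from the other 9 symbols without repetition: 9 × 8 = 72.
Total: 9 × 72 = 648.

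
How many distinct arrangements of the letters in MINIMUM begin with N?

60

With the first slot taken by N, it remains to arrange the other 6 letters (MIIMUM).
Those 6 letters have I appearing twice and M appearing 3 times, giving (6)!/(3!·2!) = 60.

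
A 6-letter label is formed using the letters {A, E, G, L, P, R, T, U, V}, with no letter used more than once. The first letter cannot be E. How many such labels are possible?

53760

The first letter has 9−1 = 8 choices (anything except E).
The remaining 5 letters are filled from the other 8 symbols without repetition: 8 × 7 × 6 × 5 × 4 = 6720.
Total: 8 × 6720 = 53760.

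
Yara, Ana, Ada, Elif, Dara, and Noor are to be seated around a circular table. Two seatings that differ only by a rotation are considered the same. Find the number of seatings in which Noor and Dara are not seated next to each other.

72

Without the restriction there are (5)! = 120 seatings.
Seatings with Noor beside Dara: treat them as a block with 2 internal orders, giving 2 × (4)! = 48.
Subtracting, 120 − 48 = 72.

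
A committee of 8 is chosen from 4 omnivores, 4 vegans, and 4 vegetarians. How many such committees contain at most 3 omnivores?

425

Split by how many omnivores are chosen (0 through 3).
Sum: C(4,0)·C(8,8) + C(4,1)·C(8,7) + C(4,2)·C(8,6) + C(4,3)·C(8,5) = 1 + 32 + 168 + 224 = 425.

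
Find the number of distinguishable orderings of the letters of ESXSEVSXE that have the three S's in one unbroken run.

420

Treat the 3 copies of S as a single block. The multiset to arrange is then {SSS, E, E, E, V, X, X}, 7 items in all.
That gives (7)!/(3!·2!) = 420 arrangements.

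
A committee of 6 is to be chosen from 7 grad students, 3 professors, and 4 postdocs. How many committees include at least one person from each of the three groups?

2331

With no constraint there are C(14,6) = 3003 possible selections.
Selections missing a whole group: no grad students → C(7,6) = 7; no professors → C(11,6) = 462; no postdocs → C(10,6) = 210.
Add back selections omitting two groups (i.e. drawn from a single group): C(7,6) + C(3,6) + C(4,6) = 7.
By inclusion–exclusion: 3003 − 679 + 7 = 2331.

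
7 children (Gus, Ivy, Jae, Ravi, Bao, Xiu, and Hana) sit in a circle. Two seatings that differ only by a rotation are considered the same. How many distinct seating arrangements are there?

720

Seat Gus anywhere (absorbing the rotational symmetry), then permute the other 6: (6)! = 720.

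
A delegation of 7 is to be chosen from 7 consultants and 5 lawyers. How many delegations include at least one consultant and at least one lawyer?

791

Unrestricted: C(12,7) = 792 ways to pick any 7 of the 12.
Selections missing a whole group: no consultants → C(5,7) = 0; no lawyers → C(7,7) = 1.
Both groups omitted at once is impossible, so 792 − 1 = 791.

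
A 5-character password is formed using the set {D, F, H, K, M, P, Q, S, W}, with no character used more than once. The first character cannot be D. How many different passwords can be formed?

13440

The first character has 9−1 = 8 choices (anything except D).
The remaining 4 characters are filled from the other 8 symbols without repetition: 8 × 7 × 6 × 5 = 1680.
Total: 8 × 1680 = 13440.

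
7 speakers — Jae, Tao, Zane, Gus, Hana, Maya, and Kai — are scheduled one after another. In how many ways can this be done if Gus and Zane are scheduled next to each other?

1440

Place the 5 others and the Gus-Zane pair as 6 objects in a line; the pair has 2 internal arrangements.
So the count is 2·(6)! = 1440.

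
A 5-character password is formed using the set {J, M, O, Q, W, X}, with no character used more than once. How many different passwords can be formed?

With no repetition, fill the 5 characters in order: 6 choices, then 5, down to 2.
That product is 6 × 5 × 4 × 3 × 2 = 720.

720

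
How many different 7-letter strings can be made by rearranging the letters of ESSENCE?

420

The 7 letters of ESSENCE have repeats: E appearing 3 times and S appearing twice.
The number of distinct arrangements is 7!/(3!·2!) = 5040/12 = 420.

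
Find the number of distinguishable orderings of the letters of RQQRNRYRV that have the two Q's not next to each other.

5880

Total arrangements of RQQRNRYRV: 9!/(4!·2!) = 7560.
If the two Q's are adjacent, glue them into one block, leaving 8 items to arrange: (8)!/(4!) = 1680 ways.
Hence 7560 − 1680 = 5880.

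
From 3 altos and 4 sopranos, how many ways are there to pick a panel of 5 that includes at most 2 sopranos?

Split by how many sopranos are chosen (0 through 2).
Sum: C(4,0)·C(3,5) + C(4,1)·C(3,4) + C(4,2)·C(3,3) = 0 + 0 + 6 = 6.

6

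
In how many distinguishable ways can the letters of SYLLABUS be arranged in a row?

The 8 letters of SYLLABUS have repeats: L appearing twice and S appearing twice.
The number of distinct arrangements is 8!/(2!·2!) = 40320/4 = 10080.

10080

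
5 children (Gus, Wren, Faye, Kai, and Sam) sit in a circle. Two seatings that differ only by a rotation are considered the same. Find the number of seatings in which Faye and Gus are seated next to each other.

12

Treat {Faye, Gus} as one unit (2 internal orders) and seat the resulting 4 units around the table: (3)! circular arrangements.
So 2 × (3)! = 2 × 6 = 12.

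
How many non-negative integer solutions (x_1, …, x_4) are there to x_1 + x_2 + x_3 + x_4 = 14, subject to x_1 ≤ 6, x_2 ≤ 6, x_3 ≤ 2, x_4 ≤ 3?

19

Without the upper bounds there are C(17,3) = 680 ways to split 14 among 4 variables.
Subtract solutions that violate a single cap (substitute x_i' = x_i − (cap_i+1)): x_1 ≥ 7 gives C(10,3) = 120; x_2 ≥ 7 gives C(10,3) = 120; x_3 ≥ 3 gives C(14,3) = 364; x_4 ≥ 4 gives C(13,3) = 286. Together 890.
Add back pairs where two caps are both exceeded: 1 + 35 + 20 + 35 + 20 + 120 = 231.
Subtract triples: 0 + 0 + 1 + 1 = 2.
By inclusion–exclusion the count is 680 − 890 + 231 − 2 = 19.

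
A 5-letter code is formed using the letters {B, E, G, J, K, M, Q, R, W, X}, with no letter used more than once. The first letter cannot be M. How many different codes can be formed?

27216

The first letter has 10−1 = 9 choices (anything except M).
The remaining 4 letters are filled from the other 9 symbols without repetition: 9 × 8 × 7 × 6 = 3024.
Total: 9 × 3024 = 27216.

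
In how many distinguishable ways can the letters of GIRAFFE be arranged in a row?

2520

GIRAFFE has 7 letters with F appearing twice.
The number of distinct arrangements is 7!/(2!) = 5040/2 = 2520.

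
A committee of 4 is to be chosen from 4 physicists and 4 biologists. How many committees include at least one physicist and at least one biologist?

68

Total 4-person selections from all 8: C(8,4) = 70.
Subtract selections that omit an entire group: no physicists → C(4,4) = 1; no biologists → C(4,4) = 1.
Both groups omitted at once is impossible, so 70 − 2 = 68.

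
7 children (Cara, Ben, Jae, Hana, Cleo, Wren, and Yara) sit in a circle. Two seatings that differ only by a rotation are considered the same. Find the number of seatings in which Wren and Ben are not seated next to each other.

480

Without the restriction there are (6)! = 720 seatings.
Those with Wren next to Ben: fuse the pair into one unit and seat 6 units around a circle — 2·(5)! = 240.
Subtracting, 720 − 240 = 480.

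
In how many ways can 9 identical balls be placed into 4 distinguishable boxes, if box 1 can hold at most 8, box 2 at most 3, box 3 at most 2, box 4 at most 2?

Without the upper bounds there are C(12,3) = 220 ways to split 9 among 4 boxes.
Subtract solutions that violate a single cap (substitute x_i' = x_i − (cap_i+1)): x_1 ≥ 9 gives C(3,3) = 1; x_2 ≥ 4 gives C(8,3) = 56; x_3 ≥ 3 gives C(9,3) = 84; x_4 ≥ 3 gives C(9,3) = 84. Together 225.
Add back pairs where two caps are both exceeded: 0 + 0 + 0 + 10 + 10 + 20 = 40.
By inclusion–exclusion the count is 220 − 225 + 40 = 35.

35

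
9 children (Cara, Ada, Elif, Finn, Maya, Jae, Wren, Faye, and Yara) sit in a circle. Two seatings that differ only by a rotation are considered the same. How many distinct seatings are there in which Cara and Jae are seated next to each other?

Glue Cara and Jae into a block (2 internal orders). Seating 8 units around a circle gives (7)! arrangements.
So 2 × (7)! = 2 × 5040 = 10080.

10080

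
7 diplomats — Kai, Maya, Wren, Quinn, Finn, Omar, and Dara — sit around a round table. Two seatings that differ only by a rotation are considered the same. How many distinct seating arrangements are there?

720

Fix one person's seat to break rotational symmetry; the remaining 6 people can be arranged in (6)! = 720 ways.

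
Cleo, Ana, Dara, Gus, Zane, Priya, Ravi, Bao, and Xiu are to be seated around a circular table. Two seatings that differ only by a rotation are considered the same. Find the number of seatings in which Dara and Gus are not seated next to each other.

30240

Without the restriction there are (8)! = 40320 seatings.
Those with Dara next to Gus: fuse the pair into one unit and seat 8 units around a circle — 2·(7)! = 10080.
Subtracting, 40320 − 10080 = 30240.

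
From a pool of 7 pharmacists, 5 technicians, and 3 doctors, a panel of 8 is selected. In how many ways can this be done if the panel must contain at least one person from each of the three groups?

With no constraint there are C(15,8) = 6435 possible selections.
Subtract selections that omit an entire group: no pharmacists → C(8,8) = 1; no technicians → C(10,8) = 45; no doctors → C(12,8) = 495.
Add back selections omitting two groups (i.e. drawn from a single group): C(7,8) + C(5,8) + C(3,8) = 0.
By inclusion–exclusion: 6435 − 541 + 0 = 5894.

5894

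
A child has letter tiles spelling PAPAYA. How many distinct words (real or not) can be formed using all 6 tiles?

PAPAYA has 6 letters with A appearing 3 times and P appearing twice.
The number of distinct arrangements is 6!/(3!·2!) = 720/12 = 60.

60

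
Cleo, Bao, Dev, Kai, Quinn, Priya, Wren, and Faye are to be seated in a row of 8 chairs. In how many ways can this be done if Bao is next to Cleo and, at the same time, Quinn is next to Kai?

Treat {Bao,Cleo} as one block (2 orders) and {Quinn,Kai} as another (2 orders).
That leaves 6 units to arrange: 2 × 2 × 6! = 4 × 720 = 2880.

2880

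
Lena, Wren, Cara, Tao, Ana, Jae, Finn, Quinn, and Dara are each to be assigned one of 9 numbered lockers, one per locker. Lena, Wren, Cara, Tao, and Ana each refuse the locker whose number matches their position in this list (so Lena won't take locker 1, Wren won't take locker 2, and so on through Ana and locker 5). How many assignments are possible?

Let Aᵢ (for 1 ≤ i ≤ 5) be the placements that put person i in their forbidden locker. Any j of these fix j positions, leaving (9−j)! ways to fill the rest, and there are C(5,j) ways to pick which j.
By inclusion–exclusion, the number of valid placements is Σ_{j=0}^{5} (−1)^j C(5,j)·(9−j)!.
Computing: 362880 − 201600 + 50400 − 7200 + 600 − 24 = 205056.

205056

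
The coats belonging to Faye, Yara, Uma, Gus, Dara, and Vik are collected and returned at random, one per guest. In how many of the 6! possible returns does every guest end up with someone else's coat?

265

Count assignments avoiding every fixed point. For any j of the 6 guests fixed to their own coat, the other 6−j can be arranged in (6−j)! ways.
By inclusion–exclusion this is Σ_{j=0}^{6} (−1)^j C(6,j)·(6−j)!.
Computing: 720 − 720 + 360 − 120 + 30 − 6 + 1 = 265.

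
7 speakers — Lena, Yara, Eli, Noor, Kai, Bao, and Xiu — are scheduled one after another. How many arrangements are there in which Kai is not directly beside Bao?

3600

There are 7! = 5040 arrangements in all. If Kai and Bao are adjacent, merging them into one block gives 2·(6)! = 1440 arrangements.
Complementary counting: 5040 − 1440 = 3600.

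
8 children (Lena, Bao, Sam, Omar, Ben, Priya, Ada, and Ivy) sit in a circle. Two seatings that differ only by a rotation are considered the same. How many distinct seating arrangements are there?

5040

Seat Lena anywhere (absorbing the rotational symmetry), then permute the other 7: (7)! = 5040.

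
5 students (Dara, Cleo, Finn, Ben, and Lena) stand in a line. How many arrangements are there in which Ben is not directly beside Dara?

72

There are 5! = 120 arrangements in all. If Ben and Dara are adjacent, merging them into one block gives 2·(4)! = 48 arrangements.
Complementary counting: 120 − 48 = 72.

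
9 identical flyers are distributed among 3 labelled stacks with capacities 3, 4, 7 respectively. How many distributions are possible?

17

By stars and bars, unrestricted non-negative solutions to x_1+…+x_3 = 9 number C(9+2,2) = 55.
Subtract solutions that violate a single cap (substitute x_i' = x_i − (cap_i+1)): x_1 ≥ 4 gives C(7,2) = 21; x_2 ≥ 5 gives C(6,2) = 15; x_3 ≥ 8 gives C(3,2) = 3. Together 39.
Add back pairs where two caps are both exceeded: 1 + 0 + 0 = 1.
By inclusion–exclusion the count is 55 − 39 + 1 = 17.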